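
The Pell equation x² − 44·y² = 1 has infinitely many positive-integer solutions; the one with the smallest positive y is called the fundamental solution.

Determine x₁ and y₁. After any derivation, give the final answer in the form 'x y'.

199 30

√44 = [6; 1,1,1,2,1,1,1,12, …], period ℓ=8 (even) → k=7
k=0  a_k=6  p_k/q_k = 6/1
k=1  a_k=1  p_k/q_k = 7/1
k=2  a_k=1  p_k/q_k = 13/2
k=3  a_k=1  p_k/q_k = 20/3
k=4  a_k=2  p_k/q_k = 53/8
k=5  a_k=1  p_k/q_k = 73/11
k=6  a_k=1  p_k/q_k = 126/19
k=7  a_k=1  p_k/q_k = 199/30
→ (199, 30).  Check: 199²=39601, 44·30²=39600, difference 1.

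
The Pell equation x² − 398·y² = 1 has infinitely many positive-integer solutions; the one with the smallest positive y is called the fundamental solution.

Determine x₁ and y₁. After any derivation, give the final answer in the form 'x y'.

399 20

√398 → a₀=19, period (1,18,1,38); ℓ=4 even so k=3
step 0: (19, 1)  from 19·(1,0) + (0,1)
…
step 2: (379, 19)  from 18·(20,1) + (19,1)
step 3: (399, 20)  from 1·(379,19) + (20,1)
→ (399, 20).  Check: 399²=159201, 398·20²=159200, difference 1.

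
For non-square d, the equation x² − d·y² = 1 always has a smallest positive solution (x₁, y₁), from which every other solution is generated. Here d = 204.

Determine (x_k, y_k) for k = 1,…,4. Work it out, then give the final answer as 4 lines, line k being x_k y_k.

4999 350
49980001 3499300
499700044999 34986001050
4996000999920001 349790034998600

d=204: √d = [14; 3,1,1,6,1,1,3,28] (ℓ=8, even), read p_7/q_7
step 0: (14, 1)  from 14·(1,0) + (0,1)
step 1: (43, 3)  from 3·(14,1) + (1,0)
step 2: (57, 4)  from 1·(43,3) + (14,1)
step 3: (100, 7)  from 1·(57,4) + (43,3)
step 4: (657, 46)  from 6·(100,7) + (57,4)
step 5: (757, 53)  from 1·(657,46) + (100,7)
step 6: (1414, 99)  from 1·(757,53) + (657,46)
step 7: (4999, 350)  from 3·(1414,99) + (757,53)
→ (4999, 350).  Check: 4999²=24990001, 204·350²=24990000, difference 1.
n=2: (4999,350)∘(4999,350) = (4999·4999+204·350·350, 4999·350+350·4999) = (49980001,3499300)
n=3: (49980001,3499300)∘(4999,350) = (4999·49980001+204·350·3499300, 4999·3499300+350·49980001) = (499700044999,34986001050)
n=4: (499700044999,34986001050)∘(4999,350) = (4999·499700044999+204·350·34986001050, 4999·34986001050+350·499700044999) = (4996000999920001,349790034998600)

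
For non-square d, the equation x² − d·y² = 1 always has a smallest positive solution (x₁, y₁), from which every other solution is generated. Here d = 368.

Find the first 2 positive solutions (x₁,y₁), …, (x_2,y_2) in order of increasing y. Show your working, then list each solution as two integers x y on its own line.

1151 60
2649601 138120

[19; 5,2,5,38] for √368; ℓ=4 ⇒ convergent index 3
k=0  a_k=19  p_k/q_k = 19/1
…
k=2  a_k=2  p_k/q_k = 211/11
k=3  a_k=5  p_k/q_k = 1151/60
fundamental: x₁=1151, y₁=60  (since 1324801 − 368·3600 = 1)
(x_2, y_2) = (1151·1151 + 368·60·60, 1151·60 + 60·1151) = (2649601, 138120)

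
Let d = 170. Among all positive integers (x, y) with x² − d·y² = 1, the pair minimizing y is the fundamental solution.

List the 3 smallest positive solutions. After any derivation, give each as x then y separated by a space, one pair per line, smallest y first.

d=170: √d = [13; 26] (ℓ=1, odd), read p_1/q_1
k=0  a_k=13  p_k/q_k = 13/1
k=1  a_k=26  p_k/q_k = 339/26
fundamental: x₁=339, y₁=26  (since 114921 − 170·676 = 1)
k=2:  x_2 = 339·339+170·26·26 = 229841,  y_2 = 339·26+26·339 = 17628
k=3:  x_3 = 339·229841+170·26·17628 = 155831859,  y_3 = 339·17628+26·229841 = 11951758

339 26
229841 17628
155831859 11951758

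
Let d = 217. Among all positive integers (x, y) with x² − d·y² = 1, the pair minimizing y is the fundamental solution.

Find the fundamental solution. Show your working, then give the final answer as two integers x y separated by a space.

[14; 1,2,1,2,1,…,2,1,28] for √217; ℓ=16 ⇒ convergent index 15
a_0=14:  p_0=14·1+0=14,  q_0=14·0+1=1
…
a_3=1:  p_3=1·44+15=59,  q_3=1·3+1=4
a_4=2:  p_4=2·59+44=162,  q_4=2·4+3=11
a_5=1:  p_5=1·162+59=221,  q_5=1·11+4=15
…
a_8=4:  p_8=4·3668+383=15055,  q_8=4·249+26=1022
a_9=9:  p_9=9·15055+3668=139163,  q_9=9·1022+249=9447
…
a_14=2:  p_14=2·1034361+740980=2809702,  q_14=2·70217+50301=190735
a_15=1:  p_15=1·2809702+1034361=3844063,  q_15=1·190735+70217=260952
fundamental: x₁=3844063, y₁=260952  (since 14776820347969 − 217·68095946304 = 1)

3844063 260952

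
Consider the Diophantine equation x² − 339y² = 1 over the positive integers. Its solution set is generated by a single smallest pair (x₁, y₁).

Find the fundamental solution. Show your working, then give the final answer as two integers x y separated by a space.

97970 5321

√339 = [18; 2,2,2,1,17,1,2,2,2,36, …], period ℓ=10 (even) → k=9
step 0: (18, 1)  from 18·(1,0) + (0,1)
step 1: (37, 2)  from 2·(18,1) + (1,0)
step 2: (92, 5)  from 2·(37,2) + (18,1)
step 3: (221, 12)  from 2·(92,5) + (37,2)
…
step 5: (5542, 301)  from 17·(313,17) + (221,12)
step 6: (5855, 318)  from 1·(5542,301) + (313,17)
step 7: (17252, 937)  from 2·(5855,318) + (5542,301)
step 8: (40359, 2192)  from 2·(17252,937) + (5855,318)
step 9: (97970, 5321)  from 2·(40359,2192) + (17252,937)
fundamental: x₁=97970, y₁=5321  (since 9598120900 − 339·28313041 = 1)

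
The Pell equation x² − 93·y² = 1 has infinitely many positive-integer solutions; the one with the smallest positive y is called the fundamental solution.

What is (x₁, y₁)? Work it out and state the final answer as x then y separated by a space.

√93 → a₀=9, period (1,1,1,4,6,4,1,1,1,18); ℓ=10 even so k=9
k=0  a_k=9  p_k/q_k = 9/1
k=1  a_k=1  p_k/q_k = 10/1
k=2  a_k=1  p_k/q_k = 19/2
…
k=7  a_k=1  p_k/q_k = 4330/449
k=8  a_k=1  p_k/q_k = 7821/811
k=9  a_k=1  p_k/q_k = 12151/1260
→ (12151, 1260).  Check: 12151²=147646801, 93·1260²=147646800, difference 1.

12151 1260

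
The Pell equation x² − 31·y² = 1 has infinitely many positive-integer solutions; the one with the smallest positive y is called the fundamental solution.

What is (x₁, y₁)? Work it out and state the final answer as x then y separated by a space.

1520 273

√31 → a₀=5, period (1,1,3,5,3,1,1,10); ℓ=8 even so k=7
k=0  a_k=5  p_k/q_k = 5/1
k=1  a_k=1  p_k/q_k = 6/1
…
k=6  a_k=1  p_k/q_k = 863/155
k=7  a_k=1  p_k/q_k = 1520/273
(x₁, y₁) = (1520, 273);  1520² − 31·273² = 1 ✓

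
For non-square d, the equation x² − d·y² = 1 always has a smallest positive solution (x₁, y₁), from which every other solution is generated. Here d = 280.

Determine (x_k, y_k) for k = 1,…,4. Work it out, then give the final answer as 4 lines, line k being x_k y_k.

√280 = [16; 1,2,1,2,1,32, …], period ℓ=6 (even) → k=5
i=0: a=16 ⇒ p=16, q=1
i=1: a=1 ⇒ p=17, q=1
i=2: a=2 ⇒ p=50, q=3
i=3: a=1 ⇒ p=67, q=4
i=4: a=2 ⇒ p=184, q=11
i=5: a=1 ⇒ p=251, q=15
(x₁, y₁) = (251, 15);  251² − 280·15² = 1 ✓
(x_2, y_2) = (251·251 + 280·15·15, 251·15 + 15·251) = (126001, 7530)
(x_3, y_3) = (251·126001 + 280·15·7530, 251·7530 + 15·126001) = (63252251, 3780045)
(x_4, y_4) = (251·63252251 + 280·15·3780045, 251·3780045 + 15·63252251) = (31752504001, 1897575060)

251 15
126001 7530
63252251 3780045
31752504001 1897575060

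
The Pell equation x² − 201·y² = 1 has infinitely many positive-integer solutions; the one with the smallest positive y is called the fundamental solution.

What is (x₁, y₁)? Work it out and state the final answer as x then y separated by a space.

[14; 5,1,1,1,2,…,1,5,28] for √201; ℓ=14 ⇒ convergent index 13
k=0  a_k=14  p_k/q_k = 14/1
…
k=4  a_k=1  p_k/q_k = 241/17
…
k=7  a_k=8  p_k/q_k = 7670/541
…
k=9  a_k=2  p_k/q_k = 24768/1747
…
k=12  a_k=1  p_k/q_k = 91402/6447
k=13  a_k=5  p_k/q_k = 515095/36332
→ (515095, 36332).  Check: 515095²=265322859025, 201·36332²=265322859024, difference 1.

515095 36332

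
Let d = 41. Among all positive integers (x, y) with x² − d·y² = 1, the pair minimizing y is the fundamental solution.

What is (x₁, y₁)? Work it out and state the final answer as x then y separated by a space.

2049 320

√41 = [6; 2,2,12, …], period ℓ=3 (odd) → k=5
k=0  a_k=6  p_k/q_k = 6/1
…
k=2  a_k=2  p_k/q_k = 32/5
k=3  a_k=12  p_k/q_k = 397/62
k=4  a_k=2  p_k/q_k = 826/129
k=5  a_k=2  p_k/q_k = 2049/320
(x₁, y₁) = (2049, 320);  2049² − 41·320² = 1 ✓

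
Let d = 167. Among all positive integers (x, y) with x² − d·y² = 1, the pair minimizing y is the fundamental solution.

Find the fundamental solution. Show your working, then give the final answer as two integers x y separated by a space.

168 13

[12; 1,11,1,24] for √167; ℓ=4 ⇒ convergent index 3
a_0=12:  p_0=12·1+0=12,  q_0=12·0+1=1
…
a_2=11:  p_2=11·13+12=155,  q_2=11·1+1=12
a_3=1:  p_3=1·155+13=168,  q_3=1·12+1=13
fundamental: x₁=168, y₁=13  (since 28224 − 167·169 = 1)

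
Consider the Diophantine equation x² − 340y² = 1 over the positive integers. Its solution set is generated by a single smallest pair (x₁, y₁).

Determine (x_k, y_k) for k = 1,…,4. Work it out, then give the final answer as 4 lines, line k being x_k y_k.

√340 = [18; 2,3,1,1,1,…,3,2,36, …], period ℓ=14 (even) → k=13
a_0=18:  p_0=18·1+0=18,  q_0=18·0+1=1
…
a_2=3:  p_2=3·37+18=129,  q_2=3·2+1=7
…
a_6=1:  p_6=1·461+295=756,  q_6=1·25+16=41
…
a_12=3:  p_12=3·34813+21039=125478,  q_12=3·1888+1141=6805
a_13=2:  p_13=2·125478+34813=285769,  q_13=2·6805+1888=15498
→ (285769, 15498).  Check: 285769²=81663921361, 340·15498²=81663921360, difference 1.
(285769+15498√340)^2 = 163327842721 + 8857695924√340
(285769+15498√340)^3 = 93348068572789129 + 5062509812995614√340
(285769+15498√340)^4 = 53351968415791425367681 + 2893416733491029538408√340

285769 15498
163327842721 8857695924
93348068572789129 5062509812995614
53351968415791425367681 2893416733491029538408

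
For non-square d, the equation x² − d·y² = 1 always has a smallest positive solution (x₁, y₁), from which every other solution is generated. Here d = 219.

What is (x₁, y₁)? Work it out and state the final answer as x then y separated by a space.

74 5

d=219: √d = [14; 1,3,1,28] (ℓ=4, even), read p_3/q_3
step 0: (14, 1)  from 14·(1,0) + (0,1)
step 1: (15, 1)  from 1·(14,1) + (1,0)
step 2: (59, 4)  from 3·(15,1) + (14,1)
step 3: (74, 5)  from 1·(59,4) + (15,1)
fundamental: x₁=74, y₁=5  (since 5476 − 219·25 = 1)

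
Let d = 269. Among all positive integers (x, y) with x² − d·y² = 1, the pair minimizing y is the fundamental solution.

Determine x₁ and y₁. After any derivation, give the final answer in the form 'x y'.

d=269: √d = [16; 2,2,32] (ℓ=3, odd), read p_5/q_5
i=0: a=16 ⇒ p=16, q=1
i=1: a=2 ⇒ p=33, q=2
i=2: a=2 ⇒ p=82, q=5
i=3: a=32 ⇒ p=2657, q=162
i=4: a=2 ⇒ p=5396, q=329
i=5: a=2 ⇒ p=13449, q=820
→ (13449, 820).  Check: 13449²=180875601, 269·820²=180875600, difference 1.

13449 820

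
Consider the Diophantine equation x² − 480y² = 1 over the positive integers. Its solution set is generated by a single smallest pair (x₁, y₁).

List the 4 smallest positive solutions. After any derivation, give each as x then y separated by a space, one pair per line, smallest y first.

[21; 1,9,1,42] for √480; ℓ=4 ⇒ convergent index 3
i=0: a=21 ⇒ p=21, q=1
…
i=2: a=9 ⇒ p=219, q=10
i=3: a=1 ⇒ p=241, q=11
fundamental: x₁=241, y₁=11  (since 58081 − 480·121 = 1)
n=2: (241,11)∘(241,11) = (241·241+480·11·11, 241·11+11·241) = (116161,5302)
n=3: (116161,5302)∘(241,11) = (241·116161+480·11·5302, 241·5302+11·116161) = (55989361,2555553)
n=4: (55989361,2555553)∘(241,11) = (241·55989361+480·11·2555553, 241·2555553+11·55989361) = (26986755841,1231771244)

241 11
116161 5302
55989361 2555553
26986755841 1231771244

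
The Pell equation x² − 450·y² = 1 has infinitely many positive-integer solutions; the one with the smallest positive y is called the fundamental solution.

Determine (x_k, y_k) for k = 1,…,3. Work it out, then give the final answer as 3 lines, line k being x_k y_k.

19601 924
768398401 36222648
30122754096401 1420000245972

d=450: √d = [21; 4,1,2,4,2,1,4,42] (ℓ=8, even), read p_7/q_7
a_0=21:  p_0=21·1+0=21,  q_0=21·0+1=1
…
a_2=1:  p_2=1·85+21=106,  q_2=1·4+1=5
a_3=2:  p_3=2·106+85=297,  q_3=2·5+4=14
a_4=4:  p_4=4·297+106=1294,  q_4=4·14+5=61
…
a_6=1:  p_6=1·2885+1294=4179,  q_6=1·136+61=197
a_7=4:  p_7=4·4179+2885=19601,  q_7=4·197+136=924
fundamental: x₁=19601, y₁=924  (since 384199201 − 450·853776 = 1)
n=2: (19601,924)∘(19601,924) = (19601·19601+450·924·924, 19601·924+924·19601) = (768398401,36222648)
n=3: (768398401,36222648)∘(19601,924) = (19601·768398401+450·924·36222648, 19601·36222648+924·768398401) = (30122754096401,1420000245972)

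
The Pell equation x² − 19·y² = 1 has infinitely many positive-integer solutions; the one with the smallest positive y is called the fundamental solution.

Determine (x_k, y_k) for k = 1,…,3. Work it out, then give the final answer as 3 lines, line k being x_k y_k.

√19 → a₀=4, period (2,1,3,1,2,8); ℓ=6 even so k=5
k=0  a_k=4  p_k/q_k = 4/1
k=1  a_k=2  p_k/q_k = 9/2
…
k=3  a_k=3  p_k/q_k = 48/11
k=4  a_k=1  p_k/q_k = 61/14
k=5  a_k=2  p_k/q_k = 170/39
fundamental: x₁=170, y₁=39  (since 28900 − 19·1521 = 1)
k=2:  x_2 = 170·170+19·39·39 = 57799,  y_2 = 170·39+39·170 = 13260
k=3:  x_3 = 170·57799+19·39·13260 = 19651490,  y_3 = 170·13260+39·57799 = 4508361

170 39
57799 13260
19651490 4508361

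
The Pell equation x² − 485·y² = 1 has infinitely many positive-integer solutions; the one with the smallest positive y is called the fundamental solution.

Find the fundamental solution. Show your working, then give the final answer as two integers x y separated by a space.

√485 = [22; 44, …], period ℓ=1 (odd) → k=1
step 0: (22, 1)  from 22·(1,0) + (0,1)
step 1: (969, 44)  from 44·(22,1) + (1,0)
(x₁, y₁) = (969, 44);  969² − 485·44² = 1 ✓

969 44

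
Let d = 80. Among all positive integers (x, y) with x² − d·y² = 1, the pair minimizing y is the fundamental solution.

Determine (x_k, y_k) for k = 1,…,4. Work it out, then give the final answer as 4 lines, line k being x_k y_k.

9 1
161 18
2889 323
51841 5796

[8; 1,16] for √80; ℓ=2 ⇒ convergent index 1
k=0  a_k=8  p_k/q_k = 8/1
k=1  a_k=1  p_k/q_k = 9/1
fundamental: x₁=9, y₁=1  (since 81 − 80·1 = 1)
k=2:  x_2 = 9·9+80·1·1 = 161,  y_2 = 9·1+1·9 = 18
k=3:  x_3 = 9·161+80·1·18 = 2889,  y_3 = 9·18+1·161 = 323
k=4:  x_4 = 9·2889+80·1·323 = 51841,  y_4 = 9·323+1·2889 = 5796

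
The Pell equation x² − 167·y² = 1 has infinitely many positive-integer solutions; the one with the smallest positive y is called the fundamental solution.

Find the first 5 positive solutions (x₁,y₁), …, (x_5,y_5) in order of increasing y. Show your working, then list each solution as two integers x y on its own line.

√167 → a₀=12, period (1,11,1,24); ℓ=4 even so k=3
step 0: (12, 1)  from 12·(1,0) + (0,1)
…
step 2: (155, 12)  from 11·(13,1) + (12,1)
step 3: (168, 13)  from 1·(155,12) + (13,1)
→ (168, 13).  Check: 168²=28224, 167·13²=28223, difference 1.
(x_2, y_2) = (168·168 + 167·13·13, 168·13 + 13·168) = (56447, 4368)
(x_3, y_3) = (168·56447 + 167·13·4368, 168·4368 + 13·56447) = (18966024, 1467635)
(x_4, y_4) = (168·18966024 + 167·13·1467635, 168·1467635 + 13·18966024) = (6372527617, 493120992)
(x_5, y_5) = (168·6372527617 + 167·13·493120992, 168·493120992 + 13·6372527617) = (2141150313288, 165687185677)

168 13
56447 4368
18966024 1467635
6372527617 493120992
2141150313288 165687185677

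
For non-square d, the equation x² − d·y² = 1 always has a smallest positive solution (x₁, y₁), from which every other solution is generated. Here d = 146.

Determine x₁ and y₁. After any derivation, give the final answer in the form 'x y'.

145 12

√146 = [12; 12,24, …], period ℓ=2 (even) → k=1
i=0: a=12 ⇒ p=12, q=1
i=1: a=12 ⇒ p=145, q=12
(x₁, y₁) = (145, 12);  145² − 146·12² = 1 ✓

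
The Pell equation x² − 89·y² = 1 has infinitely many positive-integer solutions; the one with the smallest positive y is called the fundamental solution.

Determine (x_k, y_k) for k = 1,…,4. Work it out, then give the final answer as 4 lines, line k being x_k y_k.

500001 53000
500002000001 53000106000
500003000004500001 53000212000159000
500004000010000008000001 53000318000530000212000

[9; 2,3,3,2,18] for √89; ℓ=5 ⇒ convergent index 9
a_0=9:  p_0=9·1+0=9,  q_0=9·0+1=1
…
a_3=3:  p_3=3·66+19=217,  q_3=3·7+2=23
a_4=2:  p_4=2·217+66=500,  q_4=2·23+7=53
…
a_6=2:  p_6=2·9217+500=18934,  q_6=2·977+53=2007
…
a_8=3:  p_8=3·66019+18934=216991,  q_8=3·6998+2007=23001
a_9=2:  p_9=2·216991+66019=500001,  q_9=2·23001+6998=53000
→ (500001, 53000).  Check: 500001²=250001000001, 89·53000²=250001000000, difference 1.
k=2:  x_2 = 500001·500001+89·53000·53000 = 500002000001,  y_2 = 500001·53000+53000·500001 = 53000106000
k=3:  x_3 = 500001·500002000001+89·53000·53000106000 = 500003000004500001,  y_3 = 500001·53000106000+53000·500002000001 = 53000212000159000
k=4:  x_4 = 500001·500003000004500001+89·53000·53000212000159000 = 500004000010000008000001,  y_4 = 500001·53000212000159000+53000·500003000004500001 = 53000318000530000212000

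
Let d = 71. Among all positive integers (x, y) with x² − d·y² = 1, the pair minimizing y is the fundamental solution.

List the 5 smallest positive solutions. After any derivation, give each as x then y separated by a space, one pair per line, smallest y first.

√71 = [8; 2,2,1,7,1,2,2,16, …], period ℓ=8 (even) → k=7
i=0: a=8 ⇒ p=8, q=1
…
i=2: a=2 ⇒ p=42, q=5
…
i=6: a=2 ⇒ p=1483, q=176
i=7: a=2 ⇒ p=3480, q=413
fundamental: x₁=3480, y₁=413  (since 12110400 − 71·170569 = 1)
n=2: (3480,413)∘(3480,413) = (3480·3480+71·413·413, 3480·413+413·3480) = (24220799,2874480)
n=3: (24220799,2874480)∘(3480,413) = (3480·24220799+71·413·2874480, 3480·2874480+413·24220799) = (168576757560,20006380387)
n=4: (168576757560,20006380387)∘(3480,413) = (3480·168576757560+71·413·20006380387, 3480·20006380387+413·168576757560) = (1173294208396801,139244404619040)
n=5: (1173294208396801,139244404619040)∘(3480,413) = (3480·1173294208396801+71·413·139244404619040, 3480·139244404619040+413·1173294208396801) = (8166127521864977400,969141036142138013)

3480 413
24220799 2874480
168576757560 20006380387
1173294208396801 139244404619040
8166127521864977400 969141036142138013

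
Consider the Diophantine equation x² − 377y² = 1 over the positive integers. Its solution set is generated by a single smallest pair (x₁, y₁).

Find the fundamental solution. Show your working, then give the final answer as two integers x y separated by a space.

233 12

√377 = [19; 2,2,2,38, …], period ℓ=4 (even) → k=3
step 0: (19, 1)  from 19·(1,0) + (0,1)
…
step 2: (97, 5)  from 2·(39,2) + (19,1)
step 3: (233, 12)  from 2·(97,5) + (39,2)
→ (233, 12).  Check: 233²=54289, 377·12²=54288, difference 1.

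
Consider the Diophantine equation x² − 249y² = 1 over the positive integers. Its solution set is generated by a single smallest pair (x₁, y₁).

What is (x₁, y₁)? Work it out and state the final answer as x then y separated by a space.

8553815 542076

√249 → a₀=15, period (1,3,1,1,5,…,3,1,30); ℓ=16 even so k=15
i=0: a=15 ⇒ p=15, q=1
…
i=3: a=1 ⇒ p=79, q=5
…
i=5: a=5 ⇒ p=789, q=50
…
i=9: a=3 ⇒ p=113835, q=7214
i=10: a=1 ⇒ p=150586, q=9543
i=11: a=5 ⇒ p=866765, q=54929
i=12: a=1 ⇒ p=1017351, q=64472
…
i=14: a=3 ⇒ p=6669699, q=422675
i=15: a=1 ⇒ p=8553815, q=542076
(x₁, y₁) = (8553815, 542076);  8553815² − 249·542076² = 1 ✓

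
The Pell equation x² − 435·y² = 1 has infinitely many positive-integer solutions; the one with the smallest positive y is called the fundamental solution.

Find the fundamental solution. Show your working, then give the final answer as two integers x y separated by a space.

146 7

√435 = [20; 1,5,1,40, …], period ℓ=4 (even) → k=3
step 0: (20, 1)  from 20·(1,0) + (0,1)
…
step 2: (125, 6)  from 5·(21,1) + (20,1)
step 3: (146, 7)  from 1·(125,6) + (21,1)
(x₁, y₁) = (146, 7);  146² − 435·7² = 1 ✓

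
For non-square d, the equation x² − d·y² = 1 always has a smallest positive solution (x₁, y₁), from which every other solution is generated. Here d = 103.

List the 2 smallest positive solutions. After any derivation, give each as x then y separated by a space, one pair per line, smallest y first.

√103 → a₀=10, period (6,1,2,1,1,9,1,1,2,1,6,20); ℓ=12 even so k=11
a_0=10:  p_0=10·1+0=10,  q_0=10·0+1=1
a_1=6:  p_1=6·10+1=61,  q_1=6·1+0=6
…
a_5=1:  p_5=1·274+203=477,  q_5=1·27+20=47
…
a_10=1:  p_10=1·24266+9611=33877,  q_10=1·2391+947=3338
a_11=6:  p_11=6·33877+24266=227528,  q_11=6·3338+2391=22419
(x₁, y₁) = (227528, 22419);  227528² − 103·22419² = 1 ✓
(x_2, y_2) = (227528·227528 + 103·22419·22419, 227528·22419 + 22419·227528) = (103537981567, 10201900464)

227528 22419
103537981567 10201900464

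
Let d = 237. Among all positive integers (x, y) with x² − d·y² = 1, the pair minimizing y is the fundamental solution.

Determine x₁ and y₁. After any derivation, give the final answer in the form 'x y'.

228151 14820

d=237: √d = [15; 2,1,1,7,10,7,1,1,2,30] (ℓ=10, even), read p_9/q_9
k=0  a_k=15  p_k/q_k = 15/1
…
k=5  a_k=10  p_k/q_k = 5927/385
k=6  a_k=7  p_k/q_k = 42074/2733
k=7  a_k=1  p_k/q_k = 48001/3118
k=8  a_k=1  p_k/q_k = 90075/5851
k=9  a_k=2  p_k/q_k = 228151/14820
→ (228151, 14820).  Check: 228151²=52052878801, 237·14820²=52052878800, difference 1.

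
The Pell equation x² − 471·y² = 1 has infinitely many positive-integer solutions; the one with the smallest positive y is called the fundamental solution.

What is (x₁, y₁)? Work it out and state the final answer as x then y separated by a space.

√471 = [21; 1,2,2,1,3,…,2,1,42, …], period ℓ=14 (even) → k=13
a_0=21:  p_0=21·1+0=21,  q_0=21·0+1=1
…
a_2=2:  p_2=2·22+21=65,  q_2=2·1+1=3
…
a_4=1:  p_4=1·152+65=217,  q_4=1·7+3=10
…
a_6=4:  p_6=4·803+217=3429,  q_6=4·37+10=158
a_7=14:  p_7=14·3429+803=48809,  q_7=14·158+37=2249
a_8=4:  p_8=4·48809+3429=198665,  q_8=4·2249+158=9154
a_9=3:  p_9=3·198665+48809=644804,  q_9=3·9154+2249=29711
a_10=1:  p_10=1·644804+198665=843469,  q_10=1·29711+9154=38865
a_11=2:  p_11=2·843469+644804=2331742,  q_11=2·38865+29711=107441
a_12=2:  p_12=2·2331742+843469=5506953,  q_12=2·107441+38865=253747
a_13=1:  p_13=1·5506953+2331742=7838695,  q_13=1·253747+107441=361188
→ (7838695, 361188).  Check: 7838695²=61445139303025, 471·361188²=61445139303024, difference 1.

7838695 361188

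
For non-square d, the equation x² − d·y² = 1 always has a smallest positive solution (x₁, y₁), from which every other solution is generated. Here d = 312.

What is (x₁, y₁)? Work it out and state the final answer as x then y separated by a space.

√312 = [17; 1,1,1,34, …], period ℓ=4 (even) → k=3
i=0: a=17 ⇒ p=17, q=1
…
i=2: a=1 ⇒ p=35, q=2
i=3: a=1 ⇒ p=53, q=3
fundamental: x₁=53, y₁=3  (since 2809 − 312·9 = 1)

53 3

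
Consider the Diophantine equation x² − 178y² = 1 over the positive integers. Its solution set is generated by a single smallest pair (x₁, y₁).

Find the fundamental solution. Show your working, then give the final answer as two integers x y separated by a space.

1601 120

[13; 2,1,12,1,2,26] for √178; ℓ=6 ⇒ convergent index 5
k=0  a_k=13  p_k/q_k = 13/1
k=1  a_k=2  p_k/q_k = 27/2
…
k=3  a_k=12  p_k/q_k = 507/38
k=4  a_k=1  p_k/q_k = 547/41
k=5  a_k=2  p_k/q_k = 1601/120
fundamental: x₁=1601, y₁=120  (since 2563201 − 178·14400 = 1)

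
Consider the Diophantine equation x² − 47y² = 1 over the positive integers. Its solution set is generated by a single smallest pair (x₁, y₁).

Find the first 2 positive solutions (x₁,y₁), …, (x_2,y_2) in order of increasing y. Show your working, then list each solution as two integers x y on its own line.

√47 = [6; 1,5,1,12, …], period ℓ=4 (even) → k=3
a_0=6:  p_0=6·1+0=6,  q_0=6·0+1=1
…
a_2=5:  p_2=5·7+6=41,  q_2=5·1+1=6
a_3=1:  p_3=1·41+7=48,  q_3=1·6+1=7
fundamental: x₁=48, y₁=7  (since 2304 − 47·49 = 1)
(48+7√47)^2 = 4607 + 672√47

48 7
4607 672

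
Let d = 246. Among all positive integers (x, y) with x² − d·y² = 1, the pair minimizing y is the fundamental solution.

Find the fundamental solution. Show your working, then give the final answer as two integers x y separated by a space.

d=246: √d = [15; 1,2,5,1,14,1,5,2,1,30] (ℓ=10, even), read p_9/q_9
k=0  a_k=15  p_k/q_k = 15/1
…
k=8  a_k=2  p_k/q_k = 60777/3875
k=9  a_k=1  p_k/q_k = 88805/5662
(x₁, y₁) = (88805, 5662);  88805² − 246·5662² = 1 ✓

88805 5662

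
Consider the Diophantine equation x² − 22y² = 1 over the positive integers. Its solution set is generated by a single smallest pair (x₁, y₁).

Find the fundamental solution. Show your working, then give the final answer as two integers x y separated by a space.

√22 → a₀=4, period (1,2,4,2,1,8); ℓ=6 even so k=5
step 0: (4, 1)  from 4·(1,0) + (0,1)
step 1: (5, 1)  from 1·(4,1) + (1,0)
…
step 3: (61, 13)  from 4·(14,3) + (5,1)
step 4: (136, 29)  from 2·(61,13) + (14,3)
step 5: (197, 42)  from 1·(136,29) + (61,13)
→ (197, 42).  Check: 197²=38809, 22·42²=38808, difference 1.

197 42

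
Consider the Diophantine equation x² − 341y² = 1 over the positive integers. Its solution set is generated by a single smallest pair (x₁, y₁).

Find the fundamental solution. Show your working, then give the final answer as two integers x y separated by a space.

10626551 575460

[18; 2,6,1,8,2,…,6,2,36] for √341; ℓ=14 ⇒ convergent index 13
step 0: (18, 1)  from 18·(1,0) + (0,1)
…
step 2: (240, 13)  from 6·(37,2) + (18,1)
…
step 4: (2456, 133)  from 8·(277,15) + (240,13)
step 5: (5189, 281)  from 2·(2456,133) + (277,15)
step 6: (7645, 414)  from 1·(5189,281) + (2456,133)
step 7: (20479, 1109)  from 2·(7645,414) + (5189,281)
…
step 10: (641940, 34763)  from 8·(76727,4155) + (28124,1523)
step 11: (718667, 38918)  from 1·(641940,34763) + (76727,4155)
step 12: (4953942, 268271)  from 6·(718667,38918) + (641940,34763)
step 13: (10626551, 575460)  from 2·(4953942,268271) + (718667,38918)
(x₁, y₁) = (10626551, 575460);  10626551² − 341·575460² = 1 ✓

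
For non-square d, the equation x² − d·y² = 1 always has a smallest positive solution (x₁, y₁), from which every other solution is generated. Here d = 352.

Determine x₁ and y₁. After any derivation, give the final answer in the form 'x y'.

d=352: √d = [18; 1,3,5,9,5,3,1,36] (ℓ=8, even), read p_7/q_7
i=0: a=18 ⇒ p=18, q=1
…
i=2: a=3 ⇒ p=75, q=4
i=3: a=5 ⇒ p=394, q=21
…
i=5: a=5 ⇒ p=18499, q=986
i=6: a=3 ⇒ p=59118, q=3151
i=7: a=1 ⇒ p=77617, q=4137
fundamental: x₁=77617, y₁=4137  (since 6024398689 − 352·17114769 = 1)

77617 4137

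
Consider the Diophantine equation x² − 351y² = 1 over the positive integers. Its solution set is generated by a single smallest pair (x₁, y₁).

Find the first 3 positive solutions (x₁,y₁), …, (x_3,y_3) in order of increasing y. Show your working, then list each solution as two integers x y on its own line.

√351 → a₀=18, period (1,2,1,3,2,2,2,3,1,2,1,36); ℓ=12 even so k=11
k=0  a_k=18  p_k/q_k = 18/1
k=1  a_k=1  p_k/q_k = 19/1
k=2  a_k=2  p_k/q_k = 56/3
…
k=4  a_k=3  p_k/q_k = 281/15
…
k=6  a_k=2  p_k/q_k = 1555/83
k=7  a_k=2  p_k/q_k = 3747/200
…
k=9  a_k=1  p_k/q_k = 16543/883
k=10  a_k=2  p_k/q_k = 45882/2449
k=11  a_k=1  p_k/q_k = 62425/3332
(x₁, y₁) = (62425, 3332);  62425² − 351·3332² = 1 ✓
k=2:  x_2 = 62425·62425+351·3332·3332 = 7793761249,  y_2 = 62425·3332+3332·62425 = 416000200
k=3:  x_3 = 62425·7793761249+351·3332·416000200 = 973051091875225,  y_3 = 62425·416000200+3332·7793761249 = 51937624966668

62425 3332
7793761249 416000200
973051091875225 51937624966668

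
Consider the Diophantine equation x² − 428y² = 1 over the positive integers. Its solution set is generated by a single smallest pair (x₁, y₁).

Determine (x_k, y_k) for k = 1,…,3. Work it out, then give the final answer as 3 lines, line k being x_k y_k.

d=428: √d = [20; 1,2,4,1,5,10,5,1,4,2,1,40] (ℓ=12, even), read p_11/q_11
a_0=20:  p_0=20·1+0=20,  q_0=20·0+1=1
a_1=1:  p_1=1·20+1=21,  q_1=1·1+0=1
a_2=2:  p_2=2·21+20=62,  q_2=2·1+1=3
a_3=4:  p_3=4·62+21=269,  q_3=4·3+1=13
…
a_7=5:  p_7=5·19571+1924=99779,  q_7=5·946+93=4823
a_8=1:  p_8=1·99779+19571=119350,  q_8=1·4823+946=5769
a_9=4:  p_9=4·119350+99779=577179,  q_9=4·5769+4823=27899
a_10=2:  p_10=2·577179+119350=1273708,  q_10=2·27899+5769=61567
a_11=1:  p_11=1·1273708+577179=1850887,  q_11=1·61567+27899=89466
fundamental: x₁=1850887, y₁=89466  (since 3425782686769 − 428·8004165156 = 1)
(x_2, y_2) = (1850887·1850887 + 428·89466·89466, 1850887·89466 + 89466·1850887) = (6851565373537, 331182912684)
(x_3, y_3) = (1850887·6851565373537 + 428·89466·331182912684, 1850887·331182912684 + 89466·6851565373537) = (25362946559057703751, 1225964295417811950)

1850887 89466
6851565373537 331182912684
25362946559057703751 1225964295417811950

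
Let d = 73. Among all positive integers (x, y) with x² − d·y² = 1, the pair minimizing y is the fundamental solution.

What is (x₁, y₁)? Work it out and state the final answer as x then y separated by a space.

√73 = [8; 1,1,5,5,1,1,16, …], period ℓ=7 (odd) → k=13
step 0: (8, 1)  from 8·(1,0) + (0,1)
step 1: (9, 1)  from 1·(8,1) + (1,0)
…
step 4: (487, 57)  from 5·(94,11) + (17,2)
…
step 8: (18737, 2193)  from 1·(17669,2068) + (1068,125)
step 9: (36406, 4261)  from 1·(18737,2193) + (17669,2068)
…
step 12: (1241008, 145249)  from 1·(1040241,121751) + (200767,23498)
step 13: (2281249, 267000)  from 1·(1241008,145249) + (1040241,121751)
fundamental: x₁=2281249, y₁=267000  (since 5204097000001 − 73·71289000000 = 1)

2281249 267000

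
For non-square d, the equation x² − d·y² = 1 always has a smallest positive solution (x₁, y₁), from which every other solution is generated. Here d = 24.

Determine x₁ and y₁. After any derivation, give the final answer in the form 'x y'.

5 1

d=24: √d = [4; 1,8] (ℓ=2, even), read p_1/q_1
step 0: (4, 1)  from 4·(1,0) + (0,1)
step 1: (5, 1)  from 1·(4,1) + (1,0)
→ (5, 1).  Check: 5²=25, 24·1²=24, difference 1.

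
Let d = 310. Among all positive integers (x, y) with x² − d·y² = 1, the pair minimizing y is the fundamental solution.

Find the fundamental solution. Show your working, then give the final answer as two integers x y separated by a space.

[17; 1,1,1,1,5,…,1,1,34] for √310; ℓ=16 ⇒ convergent index 15
a_0=17:  p_0=17·1+0=17,  q_0=17·0+1=1
…
a_2=1:  p_2=1·18+17=35,  q_2=1·1+1=2
a_3=1:  p_3=1·35+18=53,  q_3=1·2+1=3
a_4=1:  p_4=1·53+35=88,  q_4=1·3+2=5
…
a_7=1:  p_7=1·1567+493=2060,  q_7=1·89+28=117
…
a_10=3:  p_10=3·7747+5687=28928,  q_10=3·440+323=1643
a_11=5:  p_11=5·28928+7747=152387,  q_11=5·1643+440=8655
…
a_13=1:  p_13=1·181315+152387=333702,  q_13=1·10298+8655=18953
a_14=1:  p_14=1·333702+181315=515017,  q_14=1·18953+10298=29251
a_15=1:  p_15=1·515017+333702=848719,  q_15=1·29251+18953=48204
(x₁, y₁) = (848719, 48204);  848719² − 310·48204² = 1 ✓

848719 48204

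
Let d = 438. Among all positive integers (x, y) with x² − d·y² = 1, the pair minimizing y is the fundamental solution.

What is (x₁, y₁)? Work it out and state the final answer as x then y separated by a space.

293 14

√438 → a₀=20, period (1,12,1,40); ℓ=4 even so k=3
k=0  a_k=20  p_k/q_k = 20/1
k=1  a_k=1  p_k/q_k = 21/1
k=2  a_k=12  p_k/q_k = 272/13
k=3  a_k=1  p_k/q_k = 293/14
fundamental: x₁=293, y₁=14  (since 85849 − 438·196 = 1)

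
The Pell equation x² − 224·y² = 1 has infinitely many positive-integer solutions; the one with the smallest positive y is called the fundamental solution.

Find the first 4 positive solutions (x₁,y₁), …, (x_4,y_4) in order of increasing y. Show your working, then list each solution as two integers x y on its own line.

√224 → a₀=14, period (1,28); ℓ=2 even so k=1
a_0=14:  p_0=14·1+0=14,  q_0=14·0+1=1
a_1=1:  p_1=1·14+1=15,  q_1=1·1+0=1
→ (15, 1).  Check: 15²=225, 224·1²=224, difference 1.
n=2: (15,1)∘(15,1) = (15·15+224·1·1, 15·1+1·15) = (449,30)
n=3: (449,30)∘(15,1) = (15·449+224·1·30, 15·30+1·449) = (13455,899)
n=4: (13455,899)∘(15,1) = (15·13455+224·1·899, 15·899+1·13455) = (403201,26940)

15 1
449 30
13455 899
403201 26940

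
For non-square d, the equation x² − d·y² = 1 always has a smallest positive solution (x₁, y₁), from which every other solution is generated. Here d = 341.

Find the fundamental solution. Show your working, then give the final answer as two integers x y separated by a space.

d=341: √d = [18; 2,6,1,8,2,…,6,2,36] (ℓ=14, even), read p_13/q_13
step 0: (18, 1)  from 18·(1,0) + (0,1)
step 1: (37, 2)  from 2·(18,1) + (1,0)
step 2: (240, 13)  from 6·(37,2) + (18,1)
step 3: (277, 15)  from 1·(240,13) + (37,2)
step 4: (2456, 133)  from 8·(277,15) + (240,13)
step 5: (5189, 281)  from 2·(2456,133) + (277,15)
…
step 7: (20479, 1109)  from 2·(7645,414) + (5189,281)
…
step 9: (76727, 4155)  from 2·(28124,1523) + (20479,1109)
…
step 12: (4953942, 268271)  from 6·(718667,38918) + (641940,34763)
step 13: (10626551, 575460)  from 2·(4953942,268271) + (718667,38918)
fundamental: x₁=10626551, y₁=575460  (since 112923586155601 − 341·331154211600 = 1)

10626551 575460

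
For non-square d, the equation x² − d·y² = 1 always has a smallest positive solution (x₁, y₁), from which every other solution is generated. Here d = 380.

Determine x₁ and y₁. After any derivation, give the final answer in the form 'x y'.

39 2

√380 → a₀=19, period (2,38); ℓ=2 even so k=1
k=0  a_k=19  p_k/q_k = 19/1
k=1  a_k=2  p_k/q_k = 39/2
fundamental: x₁=39, y₁=2  (since 1521 − 380·4 = 1)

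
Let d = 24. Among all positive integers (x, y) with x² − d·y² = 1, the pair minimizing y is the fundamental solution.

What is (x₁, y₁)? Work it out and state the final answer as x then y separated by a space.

d=24: √d = [4; 1,8] (ℓ=2, even), read p_1/q_1
i=0: a=4 ⇒ p=4, q=1
i=1: a=1 ⇒ p=5, q=1
→ (5, 1).  Check: 5²=25, 24·1²=24, difference 1.

5 1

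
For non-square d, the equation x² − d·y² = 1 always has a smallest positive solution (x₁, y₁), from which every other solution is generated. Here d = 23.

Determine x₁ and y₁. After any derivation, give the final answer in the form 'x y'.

24 5

[4; 1,3,1,8] for √23; ℓ=4 ⇒ convergent index 3
a_0=4:  p_0=4·1+0=4,  q_0=4·0+1=1
a_1=1:  p_1=1·4+1=5,  q_1=1·1+0=1
a_2=3:  p_2=3·5+4=19,  q_2=3·1+1=4
a_3=1:  p_3=1·19+5=24,  q_3=1·4+1=5
(x₁, y₁) = (24, 5);  24² − 23·5² = 1 ✓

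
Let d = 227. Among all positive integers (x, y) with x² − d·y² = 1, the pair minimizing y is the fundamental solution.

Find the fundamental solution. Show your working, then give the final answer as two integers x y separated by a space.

226 15

[15; 15,30] for √227; ℓ=2 ⇒ convergent index 1
k=0  a_k=15  p_k/q_k = 15/1
k=1  a_k=15  p_k/q_k = 226/15
→ (226, 15).  Check: 226²=51076, 227·15²=51075, difference 1.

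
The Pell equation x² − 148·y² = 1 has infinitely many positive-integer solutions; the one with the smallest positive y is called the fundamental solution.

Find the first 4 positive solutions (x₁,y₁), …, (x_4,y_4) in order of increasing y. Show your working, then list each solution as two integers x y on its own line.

√148 = [12; 6,24, …], period ℓ=2 (even) → k=1
a_0=12:  p_0=12·1+0=12,  q_0=12·0+1=1
a_1=6:  p_1=6·12+1=73,  q_1=6·1+0=6
(x₁, y₁) = (73, 6);  73² − 148·6² = 1 ✓
(x_2, y_2) = (73·73 + 148·6·6, 73·6 + 6·73) = (10657, 876)
(x_3, y_3) = (73·10657 + 148·6·876, 73·876 + 6·10657) = (1555849, 127890)
(x_4, y_4) = (73·1555849 + 148·6·127890, 73·127890 + 6·1555849) = (227143297, 18671064)

73 6
10657 876
1555849 127890
227143297 18671064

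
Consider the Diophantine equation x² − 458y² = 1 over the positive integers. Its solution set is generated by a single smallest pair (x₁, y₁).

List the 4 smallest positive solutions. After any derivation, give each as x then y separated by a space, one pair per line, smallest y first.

√458 → a₀=21, period (2,2,42); ℓ=3 odd so k=5
a_0=21:  p_0=21·1+0=21,  q_0=21·0+1=1
a_1=2:  p_1=2·21+1=43,  q_1=2·1+0=2
a_2=2:  p_2=2·43+21=107,  q_2=2·2+1=5
a_3=42:  p_3=42·107+43=4537,  q_3=42·5+2=212
a_4=2:  p_4=2·4537+107=9181,  q_4=2·212+5=429
a_5=2:  p_5=2·9181+4537=22899,  q_5=2·429+212=1070
→ (22899, 1070).  Check: 22899²=524364201, 458·1070²=524364200, difference 1.
n=2: (22899,1070)∘(22899,1070) = (22899·22899+458·1070·1070, 22899·1070+1070·22899) = (1048728401,49003860)
n=3: (1048728401,49003860)∘(22899,1070) = (22899·1048728401+458·1070·49003860, 22899·49003860+1070·1048728401) = (48029663286099,2244278779210)
n=4: (48029663286099,2244278779210)∘(22899,1070) = (22899·48029663286099+458·1070·2244278779210, 22899·2244278779210+1070·48029663286099) = (2199662518128033601,102783479481255720)

22899 1070
1048728401 49003860
48029663286099 2244278779210
2199662518128033601 102783479481255720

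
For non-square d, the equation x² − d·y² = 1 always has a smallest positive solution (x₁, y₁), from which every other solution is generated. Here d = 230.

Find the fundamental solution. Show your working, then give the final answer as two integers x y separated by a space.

91 6

√230 = [15; 6,30, …], period ℓ=2 (even) → k=1
a_0=15:  p_0=15·1+0=15,  q_0=15·0+1=1
a_1=6:  p_1=6·15+1=91,  q_1=6·1+0=6
→ (91, 6).  Check: 91²=8281, 230·6²=8280, difference 1.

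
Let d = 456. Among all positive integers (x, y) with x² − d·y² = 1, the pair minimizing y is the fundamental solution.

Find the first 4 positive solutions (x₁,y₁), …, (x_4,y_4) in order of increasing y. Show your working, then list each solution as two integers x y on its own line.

1025 48
2101249 98400
4307559425 201719952
8830494720001 413525803200

[21; 2,1,4,1,2,42] for √456; ℓ=6 ⇒ convergent index 5
k=0  a_k=21  p_k/q_k = 21/1
k=1  a_k=2  p_k/q_k = 43/2
k=2  a_k=1  p_k/q_k = 64/3
k=3  a_k=4  p_k/q_k = 299/14
k=4  a_k=1  p_k/q_k = 363/17
k=5  a_k=2  p_k/q_k = 1025/48
→ (1025, 48).  Check: 1025²=1050625, 456·48²=1050624, difference 1.
(x_2, y_2) = (1025·1025 + 456·48·48, 1025·48 + 48·1025) = (2101249, 98400)
(x_3, y_3) = (1025·2101249 + 456·48·98400, 1025·98400 + 48·2101249) = (4307559425, 201719952)
(x_4, y_4) = (1025·4307559425 + 456·48·201719952, 1025·201719952 + 48·4307559425) = (8830494720001, 413525803200)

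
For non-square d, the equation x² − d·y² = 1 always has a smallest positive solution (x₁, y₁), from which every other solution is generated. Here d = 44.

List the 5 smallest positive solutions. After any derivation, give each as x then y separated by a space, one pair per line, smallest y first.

√44 → a₀=6, period (1,1,1,2,1,1,1,12); ℓ=8 even so k=7
k=0  a_k=6  p_k/q_k = 6/1
k=1  a_k=1  p_k/q_k = 7/1
…
k=3  a_k=1  p_k/q_k = 20/3
k=4  a_k=2  p_k/q_k = 53/8
k=5  a_k=1  p_k/q_k = 73/11
k=6  a_k=1  p_k/q_k = 126/19
k=7  a_k=1  p_k/q_k = 199/30
(x₁, y₁) = (199, 30);  199² − 44·30² = 1 ✓
k=2:  x_2 = 199·199+44·30·30 = 79201,  y_2 = 199·30+30·199 = 11940
k=3:  x_3 = 199·79201+44·30·11940 = 31521799,  y_3 = 199·11940+30·79201 = 4752090
k=4:  x_4 = 199·31521799+44·30·4752090 = 12545596801,  y_4 = 199·4752090+30·31521799 = 1891319880
k=5:  x_5 = 199·12545596801+44·30·1891319880 = 4993116004999,  y_5 = 199·1891319880+30·12545596801 = 752740560150

199 30
79201 11940
31521799 4752090
12545596801 1891319880
4993116004999 752740560150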